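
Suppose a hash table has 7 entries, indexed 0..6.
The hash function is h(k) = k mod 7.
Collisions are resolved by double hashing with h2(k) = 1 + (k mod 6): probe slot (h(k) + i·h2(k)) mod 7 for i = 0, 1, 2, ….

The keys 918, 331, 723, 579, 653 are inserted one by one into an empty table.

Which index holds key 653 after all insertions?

Insert 918: h=1, slot 1 empty => index 1.
Insert 331: h=2, slot 2 empty => index 2.
Insert 723: h=2, h2=4, slot 2 occupied => index 6.
Insert 579: h=5, slot 5 empty => index 5.
Insert 653: h=2, h2=6, slots 2,1 occupied => index 0.
Table: [653, 918, 331, ., ., 579, 723]

0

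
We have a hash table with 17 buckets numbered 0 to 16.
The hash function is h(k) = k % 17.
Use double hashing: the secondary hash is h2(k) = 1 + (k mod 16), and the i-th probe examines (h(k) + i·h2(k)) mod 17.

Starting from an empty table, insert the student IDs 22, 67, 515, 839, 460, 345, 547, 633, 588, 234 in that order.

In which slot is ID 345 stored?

15

22: h=5 -> slot 5
67: h=16 -> slot 16
515: h=5, h2=4, probe 5,9 -> slot 9
839: h=6 -> slot 6
460: h=1 -> slot 1
345: h=5, h2=10, probe 5,15 -> slot 15
547: h=3 -> slot 3
633: h=4 -> slot 4
588: h=10 -> slot 10
234: h=13 -> slot 13
Table: [., 460, ., 547, 633, 22, 839, ., ., 515, 588, ., ., 234, ., 345, 67]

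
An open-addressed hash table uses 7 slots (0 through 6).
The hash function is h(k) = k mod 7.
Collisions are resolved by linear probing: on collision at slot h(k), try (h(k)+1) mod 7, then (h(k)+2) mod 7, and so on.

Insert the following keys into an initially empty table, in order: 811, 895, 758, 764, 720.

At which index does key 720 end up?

Insert 811: h=6, slot 6 empty → index 6.
Insert 895: h=6, slot 6 occupied → index 0.
Insert 758: h=2, slot 2 empty → index 2.
Insert 764: h=1, slot 1 empty → index 1.
Insert 720: h=6, slots 6,0,1,2 occupied → index 3.
Table: [895, 764, 758, 720, —, —, 811]

3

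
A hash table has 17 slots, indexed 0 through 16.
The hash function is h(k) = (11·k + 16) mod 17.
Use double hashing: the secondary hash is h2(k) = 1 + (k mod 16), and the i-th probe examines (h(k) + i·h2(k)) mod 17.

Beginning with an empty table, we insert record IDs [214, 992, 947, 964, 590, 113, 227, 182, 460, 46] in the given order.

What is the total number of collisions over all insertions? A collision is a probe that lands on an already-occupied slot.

8

214: h=7 → slot 7
992: h=14 → slot 14
947: h=12 → slot 12
964: h=12, h2=5, probe 12,0 → slot 0
590: h=12, h2=15, probe 12,10 → slot 10
113: h=1 → slot 1
227: h=14, h2=4, probe 14,1,5 → slot 5
182: h=12, h2=7, probe 12,2 → slot 2
460: h=10, h2=13, probe 10,6 → slot 6
46: h=12, h2=15, probe 12,10,8 → slot 8
Table: [964, 113, 182, —, —, 227, 460, 214, 46, —, 590, —, 947, —, 992, —, —]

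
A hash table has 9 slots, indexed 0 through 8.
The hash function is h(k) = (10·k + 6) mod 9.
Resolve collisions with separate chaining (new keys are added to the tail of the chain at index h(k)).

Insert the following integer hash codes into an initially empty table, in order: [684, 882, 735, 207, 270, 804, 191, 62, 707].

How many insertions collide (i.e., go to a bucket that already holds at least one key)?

684 → bucket 6
882 → bucket 6 (collision)
735 → bucket 3
207 → bucket 6 (collision)
270 → bucket 6 (collision)
804 → bucket 0
191 → bucket 8
62 → bucket 5
707 → bucket 2
Final buckets:
0: 804
1: ∅
2: 707
3: 735
4: ∅
5: 62
6: 684 -> 882 -> 207 -> 270
7: ∅
8: 191

3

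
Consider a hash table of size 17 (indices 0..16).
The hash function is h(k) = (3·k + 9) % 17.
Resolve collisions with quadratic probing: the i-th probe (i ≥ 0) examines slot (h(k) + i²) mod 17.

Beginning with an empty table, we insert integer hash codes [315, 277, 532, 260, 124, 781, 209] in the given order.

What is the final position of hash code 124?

315: h=2 => slot 2
277: h=7 => slot 7
532: h=7, probe 7,8 => slot 8
260: h=7, probe 7,8,11 => slot 11
124: h=7, probe 7,8,11,16 => slot 16
781: h=6 => slot 6
209: h=7, probe 7,8,11,16,6,15 => slot 15
Table: [-, -, 315, -, -, -, 781, 277, 532, -, -, 260, -, -, -, 209, 124]

16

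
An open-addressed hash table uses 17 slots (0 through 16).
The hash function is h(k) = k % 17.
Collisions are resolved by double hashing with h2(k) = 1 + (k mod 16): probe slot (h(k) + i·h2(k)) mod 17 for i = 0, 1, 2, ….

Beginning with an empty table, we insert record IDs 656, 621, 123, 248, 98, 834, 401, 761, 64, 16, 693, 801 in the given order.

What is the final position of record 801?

3

656 hashes to 10; slot 10 is free → place at 10.
621 hashes to 9; slot 9 is free → place at 9.
123 hashes to 4; slot 4 is free → place at 4.
248 hashes to 10, h2=9; 10 taken → place at 2.
98 hashes to 13; slot 13 is free → place at 13.
834 hashes to 1; slot 1 is free → place at 1.
401 hashes to 10, h2=2; 10 taken → place at 12.
761 hashes to 13, h2=10; 13 taken → place at 6.
64 hashes to 13, h2=1; 13 taken → place at 14.
16 hashes to 16; slot 16 is free → place at 16.
693 hashes to 13, h2=6; 13,2 taken → place at 8.
801 hashes to 2, h2=2; 2,4,6,8,10,12,14,16,1 taken → place at 3.
Table: [-, 834, 248, 801, 123, -, 761, -, 693, 621, 656, -, 401, 98, 64, -, 16]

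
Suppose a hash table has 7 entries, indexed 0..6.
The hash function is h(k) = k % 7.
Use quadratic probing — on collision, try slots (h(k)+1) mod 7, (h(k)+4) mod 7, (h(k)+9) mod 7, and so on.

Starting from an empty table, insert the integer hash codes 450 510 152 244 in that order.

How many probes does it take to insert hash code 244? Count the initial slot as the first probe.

450 hashes to 2; slot 2 is free → place at 2.
510 hashes to 6; slot 6 is free → place at 6.
152 hashes to 5; slot 5 is free → place at 5.
244 hashes to 6; 6 taken → place at 0.
Table: [244, -, 450, -, -, 152, 510]

2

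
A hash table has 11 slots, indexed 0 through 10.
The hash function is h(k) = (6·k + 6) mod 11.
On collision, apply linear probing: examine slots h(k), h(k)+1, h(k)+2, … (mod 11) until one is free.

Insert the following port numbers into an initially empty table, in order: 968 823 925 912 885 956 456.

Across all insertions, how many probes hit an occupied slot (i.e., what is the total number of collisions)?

Insert 968: h=6, slot 6 empty => index 6.
Insert 823: h=5, slot 5 empty => index 5.
Insert 925: h=1, slot 1 empty => index 1.
Insert 912: h=0, slot 0 empty => index 0.
Insert 885: h=3, slot 3 empty => index 3.
Insert 956: h=0, slots 0,1 occupied => index 2.
Insert 456: h=3, slot 3 occupied => index 4.
Table: [912, 925, 956, 885, 456, 823, 968, -, -, -, -]

3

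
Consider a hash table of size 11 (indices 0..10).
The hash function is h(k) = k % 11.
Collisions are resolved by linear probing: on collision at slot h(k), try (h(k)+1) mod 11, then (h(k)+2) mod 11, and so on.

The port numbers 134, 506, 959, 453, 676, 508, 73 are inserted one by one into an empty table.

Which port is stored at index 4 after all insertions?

134: h=2 => slot 2
506: h=0 => slot 0
959: h=2, probe 2,3 => slot 3
453: h=2, probe 2,3,4 => slot 4
676: h=5 => slot 5
508: h=2, probe 2,3,4,5,6 => slot 6
73: h=7 => slot 7
Table: [506, -, 134, 959, 453, 676, 508, 73, -, -, -]

453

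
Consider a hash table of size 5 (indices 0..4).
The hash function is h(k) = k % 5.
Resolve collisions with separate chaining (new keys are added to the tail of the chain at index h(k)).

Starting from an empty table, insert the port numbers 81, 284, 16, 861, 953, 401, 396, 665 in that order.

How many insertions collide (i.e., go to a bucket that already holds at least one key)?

Insert 81: h=1, bucket 1 empty → new chain.
Insert 284: h=4, bucket 4 empty → new chain.
Insert 16: h=1, bucket 1 nonempty → append to chain.
Insert 861: h=1, bucket 1 nonempty → append to chain.
Insert 953: h=3, bucket 3 empty → new chain.
Insert 401: h=1, bucket 1 nonempty → append to chain.
Insert 396: h=1, bucket 1 nonempty → append to chain.
Insert 665: h=0, bucket 0 empty → new chain.
Final buckets:
0: 665
1: 81 -> 16 -> 861 -> 401 -> 396
2: -
3: 953
4: 284

4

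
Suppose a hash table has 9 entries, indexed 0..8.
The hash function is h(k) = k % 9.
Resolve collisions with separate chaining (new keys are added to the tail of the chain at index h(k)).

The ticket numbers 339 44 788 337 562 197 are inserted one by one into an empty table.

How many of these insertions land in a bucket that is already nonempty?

2

339 -> bucket 6
44 -> bucket 8
788 -> bucket 5
337 -> bucket 4
562 -> bucket 4 (collision)
197 -> bucket 8 (collision)
Final buckets:
0: .
1: .
2: .
3: .
4: 337 -> 562
5: 788
6: 339
7: .
8: 44 -> 197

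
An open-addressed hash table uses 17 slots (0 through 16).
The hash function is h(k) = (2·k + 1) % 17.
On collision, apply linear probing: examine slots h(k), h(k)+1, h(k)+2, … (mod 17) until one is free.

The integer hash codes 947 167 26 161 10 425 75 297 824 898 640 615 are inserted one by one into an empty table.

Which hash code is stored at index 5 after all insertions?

824

Insert 947: h=8, slot 8 empty -> index 8.
Insert 167: h=12, slot 12 empty -> index 12.
Insert 26: h=2, slot 2 empty -> index 2.
Insert 161: h=0, slot 0 empty -> index 0.
Insert 10: h=4, slot 4 empty -> index 4.
Insert 425: h=1, slot 1 empty -> index 1.
Insert 75: h=15, slot 15 empty -> index 15.
Insert 297: h=0, slots 0,1,2 occupied -> index 3.
Insert 824: h=0, slots 0,1,2,3,4 occupied -> index 5.
Insert 898: h=12, slot 12 occupied -> index 13.
Insert 640: h=6, slot 6 empty -> index 6.
Insert 615: h=7, slot 7 empty -> index 7.
Table: [161, 425, 26, 297, 10, 824, 640, 615, 947, ., ., ., 167, 898, ., 75, .]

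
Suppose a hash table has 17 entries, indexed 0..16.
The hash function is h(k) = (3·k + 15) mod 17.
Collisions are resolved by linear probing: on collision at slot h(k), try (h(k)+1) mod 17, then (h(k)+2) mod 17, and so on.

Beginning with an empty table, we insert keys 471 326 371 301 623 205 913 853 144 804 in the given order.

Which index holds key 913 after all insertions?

3

471 hashes to 0; slot 0 is free -> place at 0.
326 hashes to 7; slot 7 is free -> place at 7.
371 hashes to 6; slot 6 is free -> place at 6.
301 hashes to 0; 0 taken -> place at 1.
623 hashes to 14; slot 14 is free -> place at 14.
205 hashes to 1; 1 taken -> place at 2.
913 hashes to 0; 0,1,2 taken -> place at 3.
853 hashes to 7; 7 taken -> place at 8.
144 hashes to 5; slot 5 is free -> place at 5.
804 hashes to 13; slot 13 is free -> place at 13.
Table: [471, 301, 205, 913, _, 144, 371, 326, 853, _, _, _, _, 804, 623, _, _]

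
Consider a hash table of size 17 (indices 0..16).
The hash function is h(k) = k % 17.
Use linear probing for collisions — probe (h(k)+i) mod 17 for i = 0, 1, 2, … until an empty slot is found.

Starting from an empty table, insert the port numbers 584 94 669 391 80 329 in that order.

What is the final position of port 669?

7

584: h=6 => slot 6
94: h=9 => slot 9
669: h=6, probe 6,7 => slot 7
391: h=0 => slot 0
80: h=12 => slot 12
329: h=6, probe 6,7,8 => slot 8
Table: [391, _, _, _, _, _, 584, 669, 329, 94, _, _, 80, _, _, _, _]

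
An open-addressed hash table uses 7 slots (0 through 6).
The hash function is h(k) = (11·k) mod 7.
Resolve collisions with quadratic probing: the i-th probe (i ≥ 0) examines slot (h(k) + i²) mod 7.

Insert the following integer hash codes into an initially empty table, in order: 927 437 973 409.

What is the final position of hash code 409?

2

927 hashes to 5; slot 5 is free → place at 5.
437 hashes to 5; 5 taken → place at 6.
973 hashes to 0; slot 0 is free → place at 0.
409 hashes to 5; 5,6 taken → place at 2.
Table: [973, ., 409, ., ., 927, 437]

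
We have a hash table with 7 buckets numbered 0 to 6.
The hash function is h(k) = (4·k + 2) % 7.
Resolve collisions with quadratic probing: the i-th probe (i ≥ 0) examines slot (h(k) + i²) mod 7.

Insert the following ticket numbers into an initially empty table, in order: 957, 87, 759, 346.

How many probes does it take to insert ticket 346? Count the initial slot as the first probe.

Insert 957: h=1, slot 1 empty -> index 1.
Insert 87: h=0, slot 0 empty -> index 0.
Insert 759: h=0, slots 0,1 occupied -> index 4.
Insert 346: h=0, slots 0,1,4 occupied -> index 2.
Table: [87, 957, 346, —, 759, —, —]

4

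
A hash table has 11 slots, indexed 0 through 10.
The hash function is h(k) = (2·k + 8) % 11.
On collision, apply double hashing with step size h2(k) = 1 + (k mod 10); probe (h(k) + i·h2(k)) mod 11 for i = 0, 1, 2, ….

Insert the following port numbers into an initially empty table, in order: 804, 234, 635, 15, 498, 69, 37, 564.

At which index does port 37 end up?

7

804: h=10 -> slot 10
234: h=3 -> slot 3
635: h=2 -> slot 2
15: h=5 -> slot 5
498: h=3, h2=9, probe 3,1 -> slot 1
69: h=3, h2=10, probe 3,2,1,0 -> slot 0
37: h=5, h2=8, probe 5,2,10,7 -> slot 7
564: h=3, h2=5, probe 3,8 -> slot 8
Table: [69, 498, 635, 234, _, 15, _, 37, 564, _, 804]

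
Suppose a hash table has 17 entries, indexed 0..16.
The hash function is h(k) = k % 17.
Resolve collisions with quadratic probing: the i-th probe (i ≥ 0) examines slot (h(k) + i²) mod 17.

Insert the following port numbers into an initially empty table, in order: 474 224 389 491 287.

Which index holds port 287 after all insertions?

474: h=15 => slot 15
224: h=3 => slot 3
389: h=15, probe 15,16 => slot 16
491: h=15, probe 15,16,2 => slot 2
287: h=15, probe 15,16,2,7 => slot 7
Table: [—, —, 491, 224, —, —, —, 287, —, —, —, —, —, —, —, 474, 389]

7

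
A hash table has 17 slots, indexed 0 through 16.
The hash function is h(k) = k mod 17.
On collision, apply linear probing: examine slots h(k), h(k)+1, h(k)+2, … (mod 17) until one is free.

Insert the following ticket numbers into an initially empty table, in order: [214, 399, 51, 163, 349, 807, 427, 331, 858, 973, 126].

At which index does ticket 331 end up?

Insert 214: h=10, slot 10 empty → index 10.
Insert 399: h=8, slot 8 empty → index 8.
Insert 51: h=0, slot 0 empty → index 0.
Insert 163: h=10, slot 10 occupied → index 11.
Insert 349: h=9, slot 9 empty → index 9.
Insert 807: h=8, slots 8,9,10,11 occupied → index 12.
Insert 427: h=2, slot 2 empty → index 2.
Insert 331: h=8, slots 8,9,10,11,12 occupied → index 13.
Insert 858: h=8, slots 8,9,10,11,12,13 occupied → index 14.
Insert 973: h=4, slot 4 empty → index 4.
Insert 126: h=7, slot 7 empty → index 7.
Table: [51, ., 427, ., 973, ., ., 126, 399, 349, 214, 163, 807, 331, 858, ., .]

13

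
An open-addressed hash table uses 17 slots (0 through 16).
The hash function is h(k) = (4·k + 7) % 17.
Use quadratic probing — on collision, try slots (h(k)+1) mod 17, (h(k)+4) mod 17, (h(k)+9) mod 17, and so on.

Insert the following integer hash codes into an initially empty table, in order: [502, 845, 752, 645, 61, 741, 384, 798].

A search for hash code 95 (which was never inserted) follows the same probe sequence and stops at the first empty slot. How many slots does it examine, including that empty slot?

502 hashes to 9; slot 9 is free → place at 9.
845 hashes to 4; slot 4 is free → place at 4.
752 hashes to 6; slot 6 is free → place at 6.
645 hashes to 3; slot 3 is free → place at 3.
61 hashes to 13; slot 13 is free → place at 13.
741 hashes to 13; 13 taken → place at 14.
384 hashes to 13; 13,14 taken → place at 0.
798 hashes to 3; 3,4 taken → place at 7.
Table: [384, _, _, 645, 845, _, 752, 798, _, 502, _, _, _, 61, 741, _, _]
Lookup 95: h=13, probe 13,14,0,5 → slot 5 empty, not found.

4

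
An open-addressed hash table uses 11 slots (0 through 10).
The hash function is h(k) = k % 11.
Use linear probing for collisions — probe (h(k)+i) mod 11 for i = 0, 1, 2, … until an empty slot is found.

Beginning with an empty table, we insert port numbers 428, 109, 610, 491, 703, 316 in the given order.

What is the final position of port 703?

428: h=10 -> slot 10
109: h=10, probe 10,0 -> slot 0
610: h=5 -> slot 5
491: h=7 -> slot 7
703: h=10, probe 10,0,1 -> slot 1
316: h=8 -> slot 8
Table: [109, 703, -, -, -, 610, -, 491, 316, -, 428]

1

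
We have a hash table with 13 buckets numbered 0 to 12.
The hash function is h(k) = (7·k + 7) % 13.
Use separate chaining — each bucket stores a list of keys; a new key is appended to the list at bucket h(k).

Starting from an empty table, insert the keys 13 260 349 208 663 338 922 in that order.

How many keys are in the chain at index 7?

5

13 → bucket 7
260 → bucket 7 (collision)
349 → bucket 6
208 → bucket 7 (collision)
663 → bucket 7 (collision)
338 → bucket 7 (collision)
922 → bucket 0
Final buckets:
0: 922
1: _
2: _
3: _
4: _
5: _
6: 349
7: 13 -> 260 -> 208 -> 663 -> 338
8: _
9: _
10: _
11: _
12: _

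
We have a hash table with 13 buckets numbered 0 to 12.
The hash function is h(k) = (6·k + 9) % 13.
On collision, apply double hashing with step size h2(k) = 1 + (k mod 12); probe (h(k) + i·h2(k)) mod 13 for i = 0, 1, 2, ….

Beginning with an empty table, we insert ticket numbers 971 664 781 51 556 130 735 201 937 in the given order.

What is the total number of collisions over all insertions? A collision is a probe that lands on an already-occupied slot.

6

Insert 971: h=11, slot 11 empty -> index 11.
Insert 664: h=2, slot 2 empty -> index 2.
Insert 781: h=2, h2=2, slot 2 occupied -> index 4.
Insert 51: h=3, slot 3 empty -> index 3.
Insert 556: h=4, h2=5, slot 4 occupied -> index 9.
Insert 130: h=9, h2=11, slot 9 occupied -> index 7.
Insert 735: h=12, slot 12 empty -> index 12.
Insert 201: h=6, slot 6 empty -> index 6.
Insert 937: h=2, h2=2, slots 2,4,6 occupied -> index 8.
Table: [-, -, 664, 51, 781, -, 201, 130, 937, 556, -, 971, 735]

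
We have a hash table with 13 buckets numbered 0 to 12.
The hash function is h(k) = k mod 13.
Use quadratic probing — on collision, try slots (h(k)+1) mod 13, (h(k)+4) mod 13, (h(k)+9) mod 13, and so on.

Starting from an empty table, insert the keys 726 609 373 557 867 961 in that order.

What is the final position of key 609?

12

726: h=11 => slot 11
609: h=11, probe 11,12 => slot 12
373: h=9 => slot 9
557: h=11, probe 11,12,2 => slot 2
867: h=9, probe 9,10 => slot 10
961: h=12, probe 12,0 => slot 0
Table: [961, _, 557, _, _, _, _, _, _, 373, 867, 726, 609]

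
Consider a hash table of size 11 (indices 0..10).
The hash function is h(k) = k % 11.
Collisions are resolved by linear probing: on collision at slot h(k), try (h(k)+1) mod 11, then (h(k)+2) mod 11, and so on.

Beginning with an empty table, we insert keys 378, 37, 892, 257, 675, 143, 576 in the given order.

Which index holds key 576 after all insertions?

8

Insert 378: h=4, slot 4 empty → index 4.
Insert 37: h=4, slot 4 occupied → index 5.
Insert 892: h=1, slot 1 empty → index 1.
Insert 257: h=4, slots 4,5 occupied → index 6.
Insert 675: h=4, slots 4,5,6 occupied → index 7.
Insert 143: h=0, slot 0 empty → index 0.
Insert 576: h=4, slots 4,5,6,7 occupied → index 8.
Table: [143, 892, ., ., 378, 37, 257, 675, 576, ., .]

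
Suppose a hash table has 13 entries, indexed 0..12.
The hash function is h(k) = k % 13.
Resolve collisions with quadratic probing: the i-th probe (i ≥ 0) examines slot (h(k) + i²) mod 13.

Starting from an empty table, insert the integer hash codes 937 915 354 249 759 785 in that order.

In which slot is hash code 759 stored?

6

937 hashes to 1; slot 1 is free → place at 1.
915 hashes to 5; slot 5 is free → place at 5.
354 hashes to 3; slot 3 is free → place at 3.
249 hashes to 2; slot 2 is free → place at 2.
759 hashes to 5; 5 taken → place at 6.
785 hashes to 5; 5,6 taken → place at 9.
Table: [—, 937, 249, 354, —, 915, 759, —, —, 785, —, —, —]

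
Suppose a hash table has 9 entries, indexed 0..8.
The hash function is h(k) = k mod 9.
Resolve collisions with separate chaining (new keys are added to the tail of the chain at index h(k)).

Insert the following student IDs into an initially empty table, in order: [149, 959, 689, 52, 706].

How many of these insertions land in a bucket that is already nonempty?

2

149 → bucket 5
959 → bucket 5 (collision)
689 → bucket 5 (collision)
52 → bucket 7
706 → bucket 4
Final buckets:
0: —
1: —
2: —
3: —
4: 706
5: 149 -> 959 -> 689
6: —
7: 52
8: —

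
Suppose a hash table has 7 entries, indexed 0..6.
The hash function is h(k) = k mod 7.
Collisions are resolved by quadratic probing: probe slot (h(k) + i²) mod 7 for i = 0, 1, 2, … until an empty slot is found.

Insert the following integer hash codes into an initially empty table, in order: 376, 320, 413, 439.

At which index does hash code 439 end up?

2

376 hashes to 5; slot 5 is free -> place at 5.
320 hashes to 5; 5 taken -> place at 6.
413 hashes to 0; slot 0 is free -> place at 0.
439 hashes to 5; 5,6 taken -> place at 2.
Table: [413, -, 439, -, -, 376, 320]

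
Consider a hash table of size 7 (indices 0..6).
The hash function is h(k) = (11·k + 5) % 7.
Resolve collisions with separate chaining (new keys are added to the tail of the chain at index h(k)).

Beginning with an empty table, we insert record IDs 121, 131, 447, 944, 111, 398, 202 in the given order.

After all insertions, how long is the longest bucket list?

Insert 121: h=6, bucket 6 empty → new chain.
Insert 131: h=4, bucket 4 empty → new chain.
Insert 447: h=1, bucket 1 empty → new chain.
Insert 944: h=1, bucket 1 nonempty → append to chain.
Insert 111: h=1, bucket 1 nonempty → append to chain.
Insert 398: h=1, bucket 1 nonempty → append to chain.
Insert 202: h=1, bucket 1 nonempty → append to chain.
Final buckets:
0: _
1: 447 -> 944 -> 111 -> 398 -> 202
2: _
3: _
4: 131
5: _
6: 121

5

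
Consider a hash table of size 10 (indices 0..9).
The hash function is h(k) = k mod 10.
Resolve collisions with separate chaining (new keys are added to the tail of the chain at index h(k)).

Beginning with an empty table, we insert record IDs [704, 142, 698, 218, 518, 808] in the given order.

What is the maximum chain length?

4

Insert 704: h=4, bucket 4 empty → new chain.
Insert 142: h=2, bucket 2 empty → new chain.
Insert 698: h=8, bucket 8 empty → new chain.
Insert 218: h=8, bucket 8 nonempty → append to chain.
Insert 518: h=8, bucket 8 nonempty → append to chain.
Insert 808: h=8, bucket 8 nonempty → append to chain.
Final buckets:
0: -
1: -
2: 142
3: -
4: 704
5: -
6: -
7: -
8: 698 -> 218 -> 518 -> 808
9: -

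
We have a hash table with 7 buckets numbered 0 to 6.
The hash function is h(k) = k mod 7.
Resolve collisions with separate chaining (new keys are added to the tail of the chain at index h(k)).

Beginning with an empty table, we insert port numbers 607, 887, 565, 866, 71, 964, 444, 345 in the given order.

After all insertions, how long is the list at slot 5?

607 -> bucket 5
887 -> bucket 5 (collision)
565 -> bucket 5 (collision)
866 -> bucket 5 (collision)
71 -> bucket 1
964 -> bucket 5 (collision)
444 -> bucket 3
345 -> bucket 2
Final buckets:
0: -
1: 71
2: 345
3: 444
4: -
5: 607 -> 887 -> 565 -> 866 -> 964
6: -

5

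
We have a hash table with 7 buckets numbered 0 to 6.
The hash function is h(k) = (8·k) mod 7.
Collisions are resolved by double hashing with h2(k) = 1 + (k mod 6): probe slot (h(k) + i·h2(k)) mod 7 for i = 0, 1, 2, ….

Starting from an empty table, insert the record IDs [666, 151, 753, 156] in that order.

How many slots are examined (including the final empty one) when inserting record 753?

3

666: h=1 => slot 1
151: h=4 => slot 4
753: h=4, h2=4, probe 4,1,5 => slot 5
156: h=2 => slot 2
Table: [-, 666, 156, -, 151, 753, -]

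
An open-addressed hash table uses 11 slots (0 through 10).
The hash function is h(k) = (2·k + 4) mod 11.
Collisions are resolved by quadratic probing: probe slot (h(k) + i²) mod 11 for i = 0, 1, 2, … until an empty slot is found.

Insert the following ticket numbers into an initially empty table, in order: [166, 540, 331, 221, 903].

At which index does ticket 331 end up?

10

166 hashes to 6; slot 6 is free -> place at 6.
540 hashes to 6; 6 taken -> place at 7.
331 hashes to 6; 6,7 taken -> place at 10.
221 hashes to 6; 6,7,10 taken -> place at 4.
903 hashes to 6; 6,7,10,4 taken -> place at 0.
Table: [903, -, -, -, 221, -, 166, 540, -, -, 331]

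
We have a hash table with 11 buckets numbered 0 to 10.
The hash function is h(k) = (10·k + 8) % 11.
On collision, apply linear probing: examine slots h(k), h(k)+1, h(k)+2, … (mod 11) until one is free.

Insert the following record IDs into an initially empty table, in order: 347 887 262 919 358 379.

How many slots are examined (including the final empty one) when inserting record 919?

2

347: h=2 -> slot 2
887: h=1 -> slot 1
262: h=10 -> slot 10
919: h=2, probe 2,3 -> slot 3
358: h=2, probe 2,3,4 -> slot 4
379: h=3, probe 3,4,5 -> slot 5
Table: [-, 887, 347, 919, 358, 379, -, -, -, -, 262]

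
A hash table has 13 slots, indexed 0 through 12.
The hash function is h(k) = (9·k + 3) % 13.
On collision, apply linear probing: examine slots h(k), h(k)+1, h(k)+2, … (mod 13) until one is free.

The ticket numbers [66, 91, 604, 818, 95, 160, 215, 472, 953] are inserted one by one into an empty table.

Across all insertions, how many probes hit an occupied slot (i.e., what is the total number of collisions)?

12

66: h=12 => slot 12
91: h=3 => slot 3
604: h=5 => slot 5
818: h=7 => slot 7
95: h=0 => slot 0
160: h=0, probe 0,1 => slot 1
215: h=1, probe 1,2 => slot 2
472: h=0, probe 0,1,2,3,4 => slot 4
953: h=0, probe 0,1,2,3,4,5,6 => slot 6
Table: [95, 160, 215, 91, 472, 604, 953, 818, ., ., ., ., 66]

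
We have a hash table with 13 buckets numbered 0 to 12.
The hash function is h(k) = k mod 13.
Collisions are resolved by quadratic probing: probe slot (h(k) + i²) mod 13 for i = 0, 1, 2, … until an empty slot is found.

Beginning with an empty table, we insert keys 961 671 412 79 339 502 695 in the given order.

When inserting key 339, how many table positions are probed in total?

2

961: h=12 -> slot 12
671: h=8 -> slot 8
412: h=9 -> slot 9
79: h=1 -> slot 1
339: h=1, probe 1,2 -> slot 2
502: h=8, probe 8,9,12,4 -> slot 4
695: h=6 -> slot 6
Table: [., 79, 339, ., 502, ., 695, ., 671, 412, ., ., 961]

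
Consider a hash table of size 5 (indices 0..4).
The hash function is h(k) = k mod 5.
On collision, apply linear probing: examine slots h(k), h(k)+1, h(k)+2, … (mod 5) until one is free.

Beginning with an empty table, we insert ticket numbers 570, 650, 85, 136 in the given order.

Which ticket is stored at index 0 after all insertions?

570

570 hashes to 0; slot 0 is free -> place at 0.
650 hashes to 0; 0 taken -> place at 1.
85 hashes to 0; 0,1 taken -> place at 2.
136 hashes to 1; 1,2 taken -> place at 3.
Table: [570, 650, 85, 136, —]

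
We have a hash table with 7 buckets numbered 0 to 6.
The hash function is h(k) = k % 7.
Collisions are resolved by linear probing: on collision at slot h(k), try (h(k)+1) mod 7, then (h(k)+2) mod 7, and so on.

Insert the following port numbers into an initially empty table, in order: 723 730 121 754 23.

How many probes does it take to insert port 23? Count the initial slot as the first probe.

5

723 hashes to 2; slot 2 is free => place at 2.
730 hashes to 2; 2 taken => place at 3.
121 hashes to 2; 2,3 taken => place at 4.
754 hashes to 5; slot 5 is free => place at 5.
23 hashes to 2; 2,3,4,5 taken => place at 6.
Table: [_, _, 723, 730, 121, 754, 23]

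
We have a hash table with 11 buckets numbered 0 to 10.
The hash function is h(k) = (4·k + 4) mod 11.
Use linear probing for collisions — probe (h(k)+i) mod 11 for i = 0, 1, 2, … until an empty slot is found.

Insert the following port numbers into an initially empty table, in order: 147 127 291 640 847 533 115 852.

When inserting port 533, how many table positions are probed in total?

2

147: h=9 -> slot 9
127: h=6 -> slot 6
291: h=2 -> slot 2
640: h=1 -> slot 1
847: h=4 -> slot 4
533: h=2, probe 2,3 -> slot 3
115: h=2, probe 2,3,4,5 -> slot 5
852: h=2, probe 2,3,4,5,6,7 -> slot 7
Table: [∅, 640, 291, 533, 847, 115, 127, 852, ∅, 147, ∅]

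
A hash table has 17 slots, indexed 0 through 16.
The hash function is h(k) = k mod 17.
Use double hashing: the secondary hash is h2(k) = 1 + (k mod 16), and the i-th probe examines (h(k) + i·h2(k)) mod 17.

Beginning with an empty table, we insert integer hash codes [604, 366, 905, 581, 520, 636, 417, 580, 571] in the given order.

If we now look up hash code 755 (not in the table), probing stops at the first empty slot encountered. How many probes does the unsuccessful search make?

Insert 604: h=9, slot 9 empty => index 9.
Insert 366: h=9, h2=15, slot 9 occupied => index 7.
Insert 905: h=4, slot 4 empty => index 4.
Insert 581: h=3, slot 3 empty => index 3.
Insert 520: h=10, slot 10 empty => index 10.
Insert 636: h=7, h2=13, slots 7,3 occupied => index 16.
Insert 417: h=9, h2=2, slot 9 occupied => index 11.
Insert 580: h=2, slot 2 empty => index 2.
Insert 571: h=10, h2=12, slot 10 occupied => index 5.
Table: [∅, ∅, 580, 581, 905, 571, ∅, 366, ∅, 604, 520, 417, ∅, ∅, ∅, ∅, 636]
Lookup 755: h=7, h2=4, probe 7,11,15 → slot 15 empty, not found.

3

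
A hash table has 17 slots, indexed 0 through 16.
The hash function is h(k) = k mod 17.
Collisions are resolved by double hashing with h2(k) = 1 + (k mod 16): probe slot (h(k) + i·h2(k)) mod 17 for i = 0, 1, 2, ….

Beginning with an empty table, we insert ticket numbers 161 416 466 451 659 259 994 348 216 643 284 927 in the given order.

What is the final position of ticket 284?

1

Insert 161: h=8, slot 8 empty → index 8.
Insert 416: h=8, h2=1, slot 8 occupied → index 9.
Insert 466: h=7, slot 7 empty → index 7.
Insert 451: h=9, h2=4, slot 9 occupied → index 13.
Insert 659: h=13, h2=4, slot 13 occupied → index 0.
Insert 259: h=4, slot 4 empty → index 4.
Insert 994: h=8, h2=3, slot 8 occupied → index 11.
Insert 348: h=8, h2=13, slots 8,4,0,13,9 occupied → index 5.
Insert 216: h=12, slot 12 empty → index 12.
Insert 643: h=14, slot 14 empty → index 14.
Insert 284: h=12, h2=13, slots 12,8,4,0,13,9,5 occupied → index 1.
Insert 927: h=9, h2=16, slots 9,8,7 occupied → index 6.
Table: [659, 284, _, _, 259, 348, 927, 466, 161, 416, _, 994, 216, 451, 643, _, _]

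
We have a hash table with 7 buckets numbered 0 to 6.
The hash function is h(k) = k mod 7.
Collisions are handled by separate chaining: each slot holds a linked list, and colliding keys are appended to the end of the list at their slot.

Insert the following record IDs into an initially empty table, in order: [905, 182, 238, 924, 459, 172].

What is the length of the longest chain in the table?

3

Insert 905: h=2, bucket 2 empty -> new chain.
Insert 182: h=0, bucket 0 empty -> new chain.
Insert 238: h=0, bucket 0 nonempty -> append to chain.
Insert 924: h=0, bucket 0 nonempty -> append to chain.
Insert 459: h=4, bucket 4 empty -> new chain.
Insert 172: h=4, bucket 4 nonempty -> append to chain.
Final buckets:
0: 182 -> 238 -> 924
1: _
2: 905
3: _
4: 459 -> 172
5: _
6: _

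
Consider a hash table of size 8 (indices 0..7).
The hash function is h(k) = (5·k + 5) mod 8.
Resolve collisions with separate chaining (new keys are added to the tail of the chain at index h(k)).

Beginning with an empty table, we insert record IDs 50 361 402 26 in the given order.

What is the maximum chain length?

3

Insert 50: h=7, bucket 7 empty → new chain.
Insert 361: h=2, bucket 2 empty → new chain.
Insert 402: h=7, bucket 7 nonempty → append to chain.
Insert 26: h=7, bucket 7 nonempty → append to chain.
Final buckets:
0: -
1: -
2: 361
3: -
4: -
5: -
6: -
7: 50 -> 402 -> 26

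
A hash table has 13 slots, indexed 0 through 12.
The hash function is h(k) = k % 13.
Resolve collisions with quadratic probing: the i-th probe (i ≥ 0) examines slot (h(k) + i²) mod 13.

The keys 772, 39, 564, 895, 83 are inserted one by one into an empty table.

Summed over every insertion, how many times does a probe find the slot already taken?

3

772 hashes to 5; slot 5 is free => place at 5.
39 hashes to 0; slot 0 is free => place at 0.
564 hashes to 5; 5 taken => place at 6.
895 hashes to 11; slot 11 is free => place at 11.
83 hashes to 5; 5,6 taken => place at 9.
Table: [39, ∅, ∅, ∅, ∅, 772, 564, ∅, ∅, 83, ∅, 895, ∅]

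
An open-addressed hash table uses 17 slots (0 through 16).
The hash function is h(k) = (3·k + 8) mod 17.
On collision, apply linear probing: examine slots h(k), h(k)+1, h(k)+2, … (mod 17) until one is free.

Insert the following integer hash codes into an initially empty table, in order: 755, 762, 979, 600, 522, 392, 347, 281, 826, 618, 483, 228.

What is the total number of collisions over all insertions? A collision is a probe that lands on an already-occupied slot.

7

755 hashes to 12; slot 12 is free => place at 12.
762 hashes to 16; slot 16 is free => place at 16.
979 hashes to 4; slot 4 is free => place at 4.
600 hashes to 6; slot 6 is free => place at 6.
522 hashes to 10; slot 10 is free => place at 10.
392 hashes to 11; slot 11 is free => place at 11.
347 hashes to 12; 12 taken => place at 13.
281 hashes to 1; slot 1 is free => place at 1.
826 hashes to 4; 4 taken => place at 5.
618 hashes to 9; slot 9 is free => place at 9.
483 hashes to 12; 12,13 taken => place at 14.
228 hashes to 12; 12,13,14 taken => place at 15.
Table: [_, 281, _, _, 979, 826, 600, _, _, 618, 522, 392, 755, 347, 483, 228, 762]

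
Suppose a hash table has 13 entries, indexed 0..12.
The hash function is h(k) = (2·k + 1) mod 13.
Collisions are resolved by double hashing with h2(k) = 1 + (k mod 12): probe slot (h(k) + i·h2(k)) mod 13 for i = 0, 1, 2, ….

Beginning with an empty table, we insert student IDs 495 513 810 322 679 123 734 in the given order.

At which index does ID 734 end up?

6

495 hashes to 3; slot 3 is free => place at 3.
513 hashes to 0; slot 0 is free => place at 0.
810 hashes to 9; slot 9 is free => place at 9.
322 hashes to 8; slot 8 is free => place at 8.
679 hashes to 7; slot 7 is free => place at 7.
123 hashes to 0, h2=4; 0 taken => place at 4.
734 hashes to 0, h2=3; 0,3 taken => place at 6.
Table: [513, -, -, 495, 123, -, 734, 679, 322, 810, -, -, -]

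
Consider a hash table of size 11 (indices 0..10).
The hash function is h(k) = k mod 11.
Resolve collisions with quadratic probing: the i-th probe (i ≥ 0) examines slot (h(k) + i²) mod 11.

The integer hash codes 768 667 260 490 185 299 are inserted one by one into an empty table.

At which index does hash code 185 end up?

768: h=9 => slot 9
667: h=7 => slot 7
260: h=7, probe 7,8 => slot 8
490: h=6 => slot 6
185: h=9, probe 9,10 => slot 10
299: h=2 => slot 2
Table: [∅, ∅, 299, ∅, ∅, ∅, 490, 667, 260, 768, 185]

10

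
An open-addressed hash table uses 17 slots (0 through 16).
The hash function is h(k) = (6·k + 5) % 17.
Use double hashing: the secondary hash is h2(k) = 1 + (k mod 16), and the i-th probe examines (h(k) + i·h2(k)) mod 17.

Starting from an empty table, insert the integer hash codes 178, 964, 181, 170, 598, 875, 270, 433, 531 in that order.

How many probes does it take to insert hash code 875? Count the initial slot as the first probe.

2

178 hashes to 2; slot 2 is free => place at 2.
964 hashes to 9; slot 9 is free => place at 9.
181 hashes to 3; slot 3 is free => place at 3.
170 hashes to 5; slot 5 is free => place at 5.
598 hashes to 6; slot 6 is free => place at 6.
875 hashes to 2, h2=12; 2 taken => place at 14.
270 hashes to 10; slot 10 is free => place at 10.
433 hashes to 2, h2=2; 2 taken => place at 4.
531 hashes to 12; slot 12 is free => place at 12.
Table: [_, _, 178, 181, 433, 170, 598, _, _, 964, 270, _, 531, _, 875, _, _]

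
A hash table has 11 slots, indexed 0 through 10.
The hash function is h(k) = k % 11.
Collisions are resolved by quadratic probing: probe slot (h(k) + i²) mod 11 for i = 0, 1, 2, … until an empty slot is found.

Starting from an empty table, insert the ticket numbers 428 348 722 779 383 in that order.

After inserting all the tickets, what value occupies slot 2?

383

Insert 428: h=10, slot 10 empty => index 10.
Insert 348: h=7, slot 7 empty => index 7.
Insert 722: h=7, slot 7 occupied => index 8.
Insert 779: h=9, slot 9 empty => index 9.
Insert 383: h=9, slots 9,10 occupied => index 2.
Table: [_, _, 383, _, _, _, _, 348, 722, 779, 428]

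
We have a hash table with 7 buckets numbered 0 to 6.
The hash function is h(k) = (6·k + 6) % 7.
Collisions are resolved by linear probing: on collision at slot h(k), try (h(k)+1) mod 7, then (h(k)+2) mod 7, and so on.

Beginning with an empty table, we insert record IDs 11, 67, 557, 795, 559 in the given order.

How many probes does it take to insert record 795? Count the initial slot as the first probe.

11: h=2 -> slot 2
67: h=2, probe 2,3 -> slot 3
557: h=2, probe 2,3,4 -> slot 4
795: h=2, probe 2,3,4,5 -> slot 5
559: h=0 -> slot 0
Table: [559, ∅, 11, 67, 557, 795, ∅]

4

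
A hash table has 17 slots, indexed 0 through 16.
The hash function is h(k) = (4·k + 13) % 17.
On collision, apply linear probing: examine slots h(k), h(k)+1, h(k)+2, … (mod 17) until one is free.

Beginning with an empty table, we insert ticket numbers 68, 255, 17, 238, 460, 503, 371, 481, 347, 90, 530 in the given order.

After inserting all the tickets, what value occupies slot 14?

68: h=13 => slot 13
255: h=13, probe 13,14 => slot 14
17: h=13, probe 13,14,15 => slot 15
238: h=13, probe 13,14,15,16 => slot 16
460: h=0 => slot 0
503: h=2 => slot 2
371: h=1 => slot 1
481: h=16, probe 16,0,1,2,3 => slot 3
347: h=7 => slot 7
90: h=16, probe 16,0,1,2,3,4 => slot 4
530: h=8 => slot 8
Table: [460, 371, 503, 481, 90, -, -, 347, 530, -, -, -, -, 68, 255, 17, 238]

255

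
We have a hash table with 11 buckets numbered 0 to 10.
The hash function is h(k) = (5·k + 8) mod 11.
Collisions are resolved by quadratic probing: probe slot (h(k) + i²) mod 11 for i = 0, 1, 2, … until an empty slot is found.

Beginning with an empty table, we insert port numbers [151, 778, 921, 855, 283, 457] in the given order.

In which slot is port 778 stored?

5

151: h=4 -> slot 4
778: h=4, probe 4,5 -> slot 5
921: h=4, probe 4,5,8 -> slot 8
855: h=4, probe 4,5,8,2 -> slot 2
283: h=4, probe 4,5,8,2,9 -> slot 9
457: h=5, probe 5,6 -> slot 6
Table: [_, _, 855, _, 151, 778, 457, _, 921, 283, _]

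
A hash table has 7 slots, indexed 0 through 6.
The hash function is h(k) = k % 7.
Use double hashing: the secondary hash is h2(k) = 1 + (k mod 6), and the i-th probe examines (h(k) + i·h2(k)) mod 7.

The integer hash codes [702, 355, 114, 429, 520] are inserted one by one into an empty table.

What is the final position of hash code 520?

Insert 702: h=2, slot 2 empty => index 2.
Insert 355: h=5, slot 5 empty => index 5.
Insert 114: h=2, h2=1, slot 2 occupied => index 3.
Insert 429: h=2, h2=4, slot 2 occupied => index 6.
Insert 520: h=2, h2=5, slot 2 occupied => index 0.
Table: [520, ., 702, 114, ., 355, 429]

0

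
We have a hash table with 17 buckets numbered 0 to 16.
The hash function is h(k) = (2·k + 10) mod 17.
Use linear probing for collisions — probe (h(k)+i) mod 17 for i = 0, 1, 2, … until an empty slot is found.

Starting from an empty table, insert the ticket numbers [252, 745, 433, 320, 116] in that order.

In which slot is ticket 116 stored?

7

252: h=4 → slot 4
745: h=4, probe 4,5 → slot 5
433: h=9 → slot 9
320: h=4, probe 4,5,6 → slot 6
116: h=4, probe 4,5,6,7 → slot 7
Table: [-, -, -, -, 252, 745, 320, 116, -, 433, -, -, -, -, -, -, -]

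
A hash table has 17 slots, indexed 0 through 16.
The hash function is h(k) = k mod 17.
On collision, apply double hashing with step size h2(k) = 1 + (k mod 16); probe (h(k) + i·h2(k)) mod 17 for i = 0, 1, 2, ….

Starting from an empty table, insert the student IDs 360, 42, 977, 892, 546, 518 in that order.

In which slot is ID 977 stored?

10

360 hashes to 3; slot 3 is free => place at 3.
42 hashes to 8; slot 8 is free => place at 8.
977 hashes to 8, h2=2; 8 taken => place at 10.
892 hashes to 8, h2=13; 8 taken => place at 4.
546 hashes to 2; slot 2 is free => place at 2.
518 hashes to 8, h2=7; 8 taken => place at 15.
Table: [—, —, 546, 360, 892, —, —, —, 42, —, 977, —, —, —, —, 518, —]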